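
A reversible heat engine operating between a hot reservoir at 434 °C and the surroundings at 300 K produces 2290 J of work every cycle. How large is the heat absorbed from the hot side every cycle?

T_H = 434 °C → 434 + 273.15 = 707.15 K.
Carnot efficiency: η = 1 − T_C/T_H = 1 − 300.00/707.15 = 0.5758.
Q_H = W/η = 2290/0.5758 = 3980 J.

Q_H ≈ 3980 J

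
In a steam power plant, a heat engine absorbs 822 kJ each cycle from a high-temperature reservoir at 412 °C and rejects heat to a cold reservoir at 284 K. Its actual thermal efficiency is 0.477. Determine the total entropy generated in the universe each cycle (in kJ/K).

ΔS_univ ≈ 0.3140 kJ/K

T_H = 412 °C → 412 + 273.15 = 685.15 K.
W = η·Q_H = 0.477 × 822 = 392.1 kJ, so Q_C = Q_H − W = 429.9 kJ.
Reservoir entropy changes: ΔS_H = −Q_H/T_H = −822/685.15 = -1.200 kJ/K and ΔS_C = +Q_C/T_C = 429.9/284.00 = 1.514 kJ/K.
ΔS_univ = −Q_H/T_H + Q_C/T_C = 0.3140 kJ/K (> 0, since η = 0.477 < η_Carnot = 0.585).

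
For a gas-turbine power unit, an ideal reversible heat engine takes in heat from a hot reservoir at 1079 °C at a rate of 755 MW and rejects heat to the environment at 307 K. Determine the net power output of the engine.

T_H = 1079 °C → 1079 + 273.15 = 1352.15 K.
Carnot efficiency: η = 1 − T_C/T_H = 1 − 307.00/1352.15 = 0.7730.
W = η·Q_H = 0.7730 × 755 = 584 MW.

Ẇ ≈ 584 MW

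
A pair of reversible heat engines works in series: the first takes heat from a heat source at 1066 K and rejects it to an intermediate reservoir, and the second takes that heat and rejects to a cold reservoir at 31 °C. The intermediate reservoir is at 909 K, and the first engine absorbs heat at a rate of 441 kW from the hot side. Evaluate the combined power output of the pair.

Ẇ_total ≈ 315 kW

T_C = 31 °C → 31 + 273.15 = 304.15 K.
Two reversible stages in series are equivalent to a single Carnot engine between T_H and T_C, so η_total = 1 − T_C/T_H = 1 − 304.15/1066.00 = 0.7147.
W_total = η_total · Q_H = 0.7147 × 441 = 315 kW.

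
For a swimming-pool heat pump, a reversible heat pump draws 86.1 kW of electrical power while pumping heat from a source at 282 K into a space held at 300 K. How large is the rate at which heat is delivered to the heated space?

Q̇_H ≈ 1435 kW

Reversible heating COP: COP_HP = T_H/(T_H − T_C) = 300.00/18.00 = 16.6667.
Q_H = COP_HP · W = 16.6667 × 86.1 = 1435 kW.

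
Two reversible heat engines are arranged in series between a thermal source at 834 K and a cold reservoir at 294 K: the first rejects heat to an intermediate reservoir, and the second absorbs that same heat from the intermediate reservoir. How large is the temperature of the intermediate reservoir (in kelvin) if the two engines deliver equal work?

T_m ≈ 564.0 K

For reversible stages Q_m = Q_H·(T_m/T_H). Setting W₁ = Q_H(1 − T_m/T_H) equal to W₂ = Q_m(1 − T_C/T_m) = Q_H·(T_m − T_C)/T_H gives T_H − T_m = T_m − T_C, so T_m = (T_H + T_C)/2 = (834.00 + 294.00)/2 = 564.0 K.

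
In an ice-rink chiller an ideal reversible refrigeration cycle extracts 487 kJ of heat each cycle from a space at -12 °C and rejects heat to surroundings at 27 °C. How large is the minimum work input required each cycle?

T_H = 27 °C → 27 + 273.15 = 300.15 K.
T_C = -12 °C → -12 + 273.15 = 261.15 K.
The reversible coefficient of performance is COP_R = T_C/(T_H − T_C) = 261.15/39.00 = 6.6962.
W = Q_C/COP_R = 487/6.6962 = 72.7 kJ.

W_in ≈ 72.7 kJ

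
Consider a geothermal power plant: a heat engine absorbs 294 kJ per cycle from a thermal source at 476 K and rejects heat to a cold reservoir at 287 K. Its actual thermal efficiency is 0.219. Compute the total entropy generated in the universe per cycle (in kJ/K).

W = η·Q_H = 0.219 × 294 = 64.39 kJ, so Q_C = Q_H − W = 229.6 kJ.
Reservoir entropy changes: ΔS_H = −Q_H/T_H = −294/476.00 = -0.6176 kJ/K and ΔS_C = +Q_C/T_C = 229.6/287.00 = 0.8000 kJ/K.
ΔS_univ = −Q_H/T_H + Q_C/T_C = 0.182 kJ/K (> 0, since η = 0.219 < η_Carnot = 0.397).

ΔS_univ ≈ 0.182 kJ/K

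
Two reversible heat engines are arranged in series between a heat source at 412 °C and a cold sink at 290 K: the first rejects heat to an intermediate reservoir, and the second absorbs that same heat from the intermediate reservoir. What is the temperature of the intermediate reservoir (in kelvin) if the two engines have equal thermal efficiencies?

T_H = 412 °C → 412 + 273.15 = 685.15 K.
Equal efficiencies require 1 − T_m/T_H = 1 − T_C/T_m, i.e. T_m/T_H = T_C/T_m, so T_m = √(T_H·T_C) = √(685.15 × 290.00) = 446 K.

T_m ≈ 446 K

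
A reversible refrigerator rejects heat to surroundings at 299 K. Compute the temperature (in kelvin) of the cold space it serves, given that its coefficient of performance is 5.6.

COP_R = T_C/(T_H − T_C) ⇒ T_C = T_H·COP_R/(1 + COP_R) = 299.00 × 5.6/(1 + 5.6) = 253.7 K.

T_C ≈ 253.7 K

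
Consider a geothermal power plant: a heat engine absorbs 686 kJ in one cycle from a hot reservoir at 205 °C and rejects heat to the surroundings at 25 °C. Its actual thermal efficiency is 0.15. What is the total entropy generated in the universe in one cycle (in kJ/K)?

ΔS_univ ≈ 0.521 kJ/K

T_H = 205 °C → 205 + 273.15 = 478.15 K.
T_C = 25 °C → 25 + 273.15 = 298.15 K.
W = η·Q_H = 0.15 × 686 = 102.9 kJ, so Q_C = Q_H − W = 583.1 kJ.
The hot reservoir loses entropy Q_H/T_H = 686/478.15 = 1.435 kJ/K; the cold reservoir gains Q_C/T_C = 583.1/298.15 = 1.956 kJ/K.
ΔS_univ = −Q_H/T_H + Q_C/T_C = 0.521 kJ/K (> 0, since η = 0.15 < η_Carnot = 0.376).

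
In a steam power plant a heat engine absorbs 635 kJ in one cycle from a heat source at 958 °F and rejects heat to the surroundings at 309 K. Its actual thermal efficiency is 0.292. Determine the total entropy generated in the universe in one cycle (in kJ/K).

ΔS_univ ≈ 0.649 kJ/K

T_H = 958 °F → (958 − 32) × 5/9 = 514.44 °C = 787.59 K.
W = η·Q_H = 0.292 × 635 = 185.4 kJ, so Q_C = Q_H − W = 449.6 kJ.
The hot reservoir loses entropy Q_H/T_H = 635/787.59 = 0.8063 kJ/K; the cold reservoir gains Q_C/T_C = 449.6/309.00 = 1.455 kJ/K.
ΔS_univ = −Q_H/T_H + Q_C/T_C = 0.649 kJ/K (> 0, since η = 0.292 < η_Carnot = 0.608).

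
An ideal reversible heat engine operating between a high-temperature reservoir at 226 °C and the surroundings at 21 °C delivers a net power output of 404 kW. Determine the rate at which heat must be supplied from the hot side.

T_H = 226 °C → 226 + 273.15 = 499.15 K.
T_C = 21 °C → 21 + 273.15 = 294.15 K.
Carnot efficiency: η = 1 − T_C/T_H = 1 − 294.15/499.15 = 0.4107.
Q_H = W/η = 404/0.4107 = 984 kW.

Q̇_H ≈ 984 kW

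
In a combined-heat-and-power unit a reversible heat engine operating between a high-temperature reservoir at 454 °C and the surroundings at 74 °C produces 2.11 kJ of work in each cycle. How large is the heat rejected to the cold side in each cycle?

T_H = 454 °C → 454 + 273.15 = 727.15 K.
T_C = 74 °C → 74 + 273.15 = 347.15 K.
η_rev = 1 − T_C/T_H = 1 − 347.15/727.15 = 0.5226.
Since Q_C/Q_H = T_C/T_H and Q_H = W/η, Q_C = W·T_C/(T_H − T_C) = 2.11 × 347.15/380.00 = 1.93 kJ.

Q_C ≈ 1.93 kJ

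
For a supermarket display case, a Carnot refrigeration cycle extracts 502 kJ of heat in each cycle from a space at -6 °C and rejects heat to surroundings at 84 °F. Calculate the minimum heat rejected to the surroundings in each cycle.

Q_H ≈ 568 kJ

T_H = 84 °F → (84 − 32) × 5/9 = 28.89 °C = 302.04 K.
T_C = -6 °C → -6 + 273.15 = 267.15 K.
For a reversible cycle Q_H/Q_C = T_H/T_C, so Q_H = Q_C·T_H/T_C = 502 × 302.04/267.15 = 568 kJ.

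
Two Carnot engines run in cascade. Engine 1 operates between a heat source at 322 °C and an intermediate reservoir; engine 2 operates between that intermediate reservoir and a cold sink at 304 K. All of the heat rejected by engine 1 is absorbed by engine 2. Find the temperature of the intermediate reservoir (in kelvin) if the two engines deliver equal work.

T_m ≈ 450 K

T_H = 322 °C → 322 + 273.15 = 595.15 K.
For reversible stages Q_m = Q_H·(T_m/T_H). Setting W₁ = Q_H(1 − T_m/T_H) equal to W₂ = Q_m(1 − T_C/T_m) = Q_H·(T_m − T_C)/T_H gives T_H − T_m = T_m − T_C, so T_m = (T_H + T_C)/2 = (595.15 + 304.00)/2 = 450 K.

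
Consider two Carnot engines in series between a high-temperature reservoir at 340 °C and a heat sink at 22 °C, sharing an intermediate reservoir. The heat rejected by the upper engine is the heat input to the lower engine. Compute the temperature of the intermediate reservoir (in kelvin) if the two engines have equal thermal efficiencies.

T_m ≈ 425 K

T_H = 340 °C → 340 + 273.15 = 613.15 K.
T_C = 22 °C → 22 + 273.15 = 295.15 K.
Equal efficiencies require 1 − T_m/T_H = 1 − T_C/T_m, i.e. T_m/T_H = T_C/T_m, so T_m = √(T_H·T_C) = √(613.15 × 295.15) = 425 K.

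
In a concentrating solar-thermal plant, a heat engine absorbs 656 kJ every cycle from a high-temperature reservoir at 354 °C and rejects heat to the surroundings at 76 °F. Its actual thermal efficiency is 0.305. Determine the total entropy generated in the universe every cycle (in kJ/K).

ΔS_univ ≈ 0.486 kJ/K

T_H = 354 °C → 354 + 273.15 = 627.15 K.
T_C = 76 °F → (76 − 32) × 5/9 = 24.44 °C = 297.59 K.
W = η·Q_H = 0.305 × 656 = 200.1 kJ, so Q_C = Q_H − W = 455.9 kJ.
Reservoir entropy changes: ΔS_H = −Q_H/T_H = −656/627.15 = -1.046 kJ/K and ΔS_C = +Q_C/T_C = 455.9/297.59 = 1.532 kJ/K.
ΔS_univ = −Q_H/T_H + Q_C/T_C = 0.486 kJ/K (> 0, since η = 0.305 < η_Carnot = 0.525).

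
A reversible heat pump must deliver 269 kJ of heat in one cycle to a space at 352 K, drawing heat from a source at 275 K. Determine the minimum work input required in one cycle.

Reversible heating COP: COP_HP = T_H/(T_H − T_C) = 352.00/77.00 = 4.5714.
W = Q_H/COP_HP = 269/4.5714 = 58.8 kJ.

W_in ≈ 58.8 kJ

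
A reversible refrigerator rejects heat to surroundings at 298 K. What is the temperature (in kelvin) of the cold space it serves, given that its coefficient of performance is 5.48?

T_C ≈ 252.0 K

COP_R = T_C/(T_H − T_C) ⇒ T_C = T_H·COP_R/(1 + COP_R) = 298.00 × 5.48/(1 + 5.48) = 252.0 K.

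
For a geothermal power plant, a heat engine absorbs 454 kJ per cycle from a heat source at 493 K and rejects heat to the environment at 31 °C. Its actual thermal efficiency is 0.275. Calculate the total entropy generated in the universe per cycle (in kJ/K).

ΔS_univ ≈ 0.161 kJ/K

T_C = 31 °C → 31 + 273.15 = 304.15 K.
W = η·Q_H = 0.275 × 454 = 124.9 kJ, so Q_C = Q_H − W = 329.1 kJ.
Reservoir entropy changes: ΔS_H = −Q_H/T_H = −454/493.00 = -0.9209 kJ/K and ΔS_C = +Q_C/T_C = 329.1/304.15 = 1.082 kJ/K.
ΔS_univ = −Q_H/T_H + Q_C/T_C = 0.161 kJ/K (> 0, since η = 0.275 < η_Carnot = 0.383).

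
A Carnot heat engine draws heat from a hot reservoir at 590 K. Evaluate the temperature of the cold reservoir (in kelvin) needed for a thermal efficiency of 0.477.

T_C ≈ 308.6 K

From η = 1 − T_C/T_H, T_C = T_H·(1 − η) = 590.00 × (1 − 0.477) = 308.6 K.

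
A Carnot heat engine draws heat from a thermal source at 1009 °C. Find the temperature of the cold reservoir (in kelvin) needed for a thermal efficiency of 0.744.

T_H = 1009 °C → 1009 + 273.15 = 1282.15 K.
From η = 1 − T_C/T_H, T_C = T_H·(1 − η) = 1282.15 × (1 − 0.744) = 328.2 K.

T_C ≈ 328.2 K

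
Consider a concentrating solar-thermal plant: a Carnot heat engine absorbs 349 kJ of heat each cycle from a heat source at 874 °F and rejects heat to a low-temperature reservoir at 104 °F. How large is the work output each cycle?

W ≈ 201 kJ

T_H = 874 °F → (874 − 32) × 5/9 = 467.78 °C = 740.93 K.
T_C = 104 °F → (104 − 32) × 5/9 = 40.00 °C = 313.15 K.
For a reversible engine, η = 1 − T_C/T_H = 1 − 313.15/740.93 = 0.5774.
W = η·Q_H = 0.5774 × 349 = 201 kJ.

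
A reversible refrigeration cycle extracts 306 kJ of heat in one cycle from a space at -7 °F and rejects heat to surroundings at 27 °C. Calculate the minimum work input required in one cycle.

T_H = 27 °C → 27 + 273.15 = 300.15 K.
T_C = -7 °F → (-7 − 32) × 5/9 = -21.67 °C = 251.48 K.
COP_R = T_C/(T_H − T_C) = 251.48/48.67 = 5.1675.
W = Q_C/COP_R = 306/5.1675 = 59.22 kJ.

W_in ≈ 59.22 kJ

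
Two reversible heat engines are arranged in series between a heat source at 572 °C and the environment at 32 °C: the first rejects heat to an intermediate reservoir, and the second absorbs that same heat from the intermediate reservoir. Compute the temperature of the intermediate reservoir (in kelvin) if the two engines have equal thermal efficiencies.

T_H = 572 °C → 572 + 273.15 = 845.15 K.
T_C = 32 °C → 32 + 273.15 = 305.15 K.
Equal efficiencies require 1 − T_m/T_H = 1 − T_C/T_m, i.e. T_m/T_H = T_C/T_m, so T_m = √(T_H·T_C) = √(845.15 × 305.15) = 507.8 K.

T_m ≈ 507.8 K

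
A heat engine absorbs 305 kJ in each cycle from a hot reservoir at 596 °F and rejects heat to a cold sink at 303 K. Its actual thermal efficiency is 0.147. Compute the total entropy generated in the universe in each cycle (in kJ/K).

ΔS_univ ≈ 0.339 kJ/K

T_H = 596 °F → (596 − 32) × 5/9 = 313.33 °C = 586.48 K.
W = η·Q_H = 0.147 × 305 = 44.84 kJ, so Q_C = Q_H − W = 260.2 kJ.
The hot reservoir loses entropy Q_H/T_H = 305/586.48 = 0.5200 kJ/K; the cold reservoir gains Q_C/T_C = 260.2/303.00 = 0.8586 kJ/K.
ΔS_univ = −Q_H/T_H + Q_C/T_C = 0.339 kJ/K (> 0, since η = 0.147 < η_Carnot = 0.483).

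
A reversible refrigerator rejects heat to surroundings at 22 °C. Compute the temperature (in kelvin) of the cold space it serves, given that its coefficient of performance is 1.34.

T_C ≈ 169.0 K

T_H = 22 °C → 22 + 273.15 = 295.15 K.
COP_R = T_C/(T_H − T_C) ⇒ T_C = T_H·COP_R/(1 + COP_R) = 295.15 × 1.34/(1 + 1.34) = 169.0 K.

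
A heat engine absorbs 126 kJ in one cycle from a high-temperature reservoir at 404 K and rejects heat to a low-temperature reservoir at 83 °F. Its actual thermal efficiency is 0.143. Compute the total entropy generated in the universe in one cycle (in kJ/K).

T_C = 83 °F → (83 − 32) × 5/9 = 28.33 °C = 301.48 K.
W = η·Q_H = 0.143 × 126 = 18.02 kJ, so Q_C = Q_H − W = 108.0 kJ.
The hot reservoir loses entropy Q_H/T_H = 126/404.00 = 0.3119 kJ/K; the cold reservoir gains Q_C/T_C = 108.0/301.48 = 0.3582 kJ/K.
ΔS_univ = −Q_H/T_H + Q_C/T_C = 0.0463 kJ/K (> 0, since η = 0.143 < η_Carnot = 0.254).

ΔS_univ ≈ 0.0463 kJ/K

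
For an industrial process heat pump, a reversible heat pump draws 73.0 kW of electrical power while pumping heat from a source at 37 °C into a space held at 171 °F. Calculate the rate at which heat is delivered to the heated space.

Q̇_H ≈ 636 kW

T_H = 171 °F → (171 − 32) × 5/9 = 77.22 °C = 350.37 K.
T_C = 37 °C → 37 + 273.15 = 310.15 K.
The Carnot heat-pump COP is COP_HP = T_H/(T_H − T_C) = 350.37/40.22 = 8.7109.
Q_H = COP_HP · W = 8.7109 × 73.0 = 636 kW.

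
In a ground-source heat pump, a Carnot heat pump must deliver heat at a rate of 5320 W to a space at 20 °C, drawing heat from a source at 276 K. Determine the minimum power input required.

Ẇ_in ≈ 311.2 W

T_H = 20 °C → 20 + 273.15 = 293.15 K.
Reversible heating COP: COP_HP = T_H/(T_H − T_C) = 293.15/17.15 = 17.0933.
W = Q_H/COP_HP = 5320/17.0933 = 311.2 W.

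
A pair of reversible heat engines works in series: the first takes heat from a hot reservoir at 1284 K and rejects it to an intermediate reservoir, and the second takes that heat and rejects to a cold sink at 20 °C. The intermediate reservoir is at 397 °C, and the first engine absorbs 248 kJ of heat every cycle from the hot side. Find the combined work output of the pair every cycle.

W_total ≈ 191 kJ

T_C = 20 °C → 20 + 273.15 = 293.15 K.
Two reversible stages in series are equivalent to a single Carnot engine between T_H and T_C, so η_total = 1 − T_C/T_H = 1 − 293.15/1284.00 = 0.7717.
W_total = η_total · Q_H = 0.7717 × 248 = 191 kJ.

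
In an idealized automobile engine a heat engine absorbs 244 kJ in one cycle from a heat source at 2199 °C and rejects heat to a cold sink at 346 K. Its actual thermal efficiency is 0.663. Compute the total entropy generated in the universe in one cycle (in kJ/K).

T_H = 2199 °C → 2199 + 273.15 = 2472.15 K.
W = η·Q_H = 0.663 × 244 = 161.8 kJ, so Q_C = Q_H − W = 82.23 kJ.
Entropy balance on the reservoirs: −Q_H/T_H = -0.09870 kJ/K, +Q_C/T_C = 0.2377 kJ/K.
ΔS_univ = −Q_H/T_H + Q_C/T_C = 0.139 kJ/K (> 0, since η = 0.663 < η_Carnot = 0.860).

ΔS_univ ≈ 0.139 kJ/K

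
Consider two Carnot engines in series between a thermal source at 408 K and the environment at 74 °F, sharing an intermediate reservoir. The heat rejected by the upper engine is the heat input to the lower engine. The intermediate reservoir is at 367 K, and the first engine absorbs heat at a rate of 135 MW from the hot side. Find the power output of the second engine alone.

Ẇ₂ ≈ 23.3 MW

T_C = 74 °F → (74 − 32) × 5/9 = 23.33 °C = 296.48 K.
Heat entering the second stage: Q_m = Q_H·(T_m/T_H) = 135 × 367.00/408.00 = 121 MW.
Second-stage efficiency η₂ = 1 − T_C/T_m = 1 − 296.48/367.00 = 0.1921, so W₂ = η₂·Q_m = 23.3 MW.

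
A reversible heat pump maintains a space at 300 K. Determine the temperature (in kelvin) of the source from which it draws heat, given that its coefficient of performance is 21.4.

T_C ≈ 286.0 K

COP_HP = T_H/(T_H − T_C) ⇒ T_C = T_H·(COP_HP − 1)/COP_HP = 300.00 × (21.4 − 1)/21.4 = 286.0 K.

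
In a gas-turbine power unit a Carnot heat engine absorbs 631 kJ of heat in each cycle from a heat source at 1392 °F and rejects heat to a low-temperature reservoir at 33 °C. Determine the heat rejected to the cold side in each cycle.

Q_C ≈ 187.8 kJ

T_H = 1392 °F → (1392 − 32) × 5/9 = 755.56 °C = 1028.71 K.
T_C = 33 °C → 33 + 273.15 = 306.15 K.
Carnot efficiency: η = 1 − T_C/T_H = 1 − 306.15/1028.71 = 0.7024.
For a reversible cycle Q_C/Q_H = T_C/T_H, so Q_C = 631 × 306.15/1028.71 = 187.8 kJ.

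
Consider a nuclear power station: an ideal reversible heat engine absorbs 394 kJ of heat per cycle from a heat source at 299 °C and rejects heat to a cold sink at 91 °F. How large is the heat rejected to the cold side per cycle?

Q_C ≈ 210.7 kJ

T_H = 299 °C → 299 + 273.15 = 572.15 K.
T_C = 91 °F → (91 − 32) × 5/9 = 32.78 °C = 305.93 K.
For a reversible engine, η = 1 − T_C/T_H = 1 − 305.93/572.15 = 0.4653.
For a reversible cycle Q_C/Q_H = T_C/T_H, so Q_C = 394 × 305.93/572.15 = 210.7 kJ.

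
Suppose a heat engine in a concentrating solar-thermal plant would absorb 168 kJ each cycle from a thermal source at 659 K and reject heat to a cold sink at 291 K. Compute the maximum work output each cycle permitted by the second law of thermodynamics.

W_max ≈ 93.81 kJ

By the Carnot theorem, η_max = 1 − T_C/T_H = 1 − 291.00/659.00 = 0.5584.
W_max = η_max · Q_H = 0.5584 × 168 = 93.81 kJ.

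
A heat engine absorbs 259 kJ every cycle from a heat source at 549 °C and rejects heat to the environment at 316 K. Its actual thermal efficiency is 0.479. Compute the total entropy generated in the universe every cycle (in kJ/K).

T_H = 549 °C → 549 + 273.15 = 822.15 K.
W = η·Q_H = 0.479 × 259 = 124.1 kJ, so Q_C = Q_H − W = 134.9 kJ.
Entropy balance on the reservoirs: −Q_H/T_H = -0.3150 kJ/K, +Q_C/T_C = 0.4270 kJ/K.
ΔS_univ = −Q_H/T_H + Q_C/T_C = 0.112 kJ/K (> 0, since η = 0.479 < η_Carnot = 0.616).

ΔS_univ ≈ 0.112 kJ/K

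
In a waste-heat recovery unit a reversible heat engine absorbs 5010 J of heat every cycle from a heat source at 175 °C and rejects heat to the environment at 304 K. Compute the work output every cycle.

T_H = 175 °C → 175 + 273.15 = 448.15 K.
The Carnot efficiency is η = 1 − T_C/T_H = 1 − 304.00/448.15 = 0.3217.
W = η·Q_H = 0.3217 × 5010 = 1611 J.

W ≈ 1611 J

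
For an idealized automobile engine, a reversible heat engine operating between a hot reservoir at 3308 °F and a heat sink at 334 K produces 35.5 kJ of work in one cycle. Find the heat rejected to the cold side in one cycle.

Q_C ≈ 6.74 kJ

T_H = 3308 °F → (3308 − 32) × 5/9 = 1820.00 °C = 2093.15 K.
Carnot efficiency: η = 1 − T_C/T_H = 1 − 334.00/2093.15 = 0.8404.
Since Q_C/Q_H = T_C/T_H and Q_H = W/η, Q_C = W·T_C/(T_H − T_C) = 35.5 × 334.00/1759.15 = 6.74 kJ.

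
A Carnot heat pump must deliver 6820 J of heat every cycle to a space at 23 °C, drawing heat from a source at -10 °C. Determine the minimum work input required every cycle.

T_H = 23 °C → 23 + 273.15 = 296.15 K.
T_C = -10 °C → -10 + 273.15 = 263.15 K.
Reversible heating COP: COP_HP = T_H/(T_H − T_C) = 296.15/33.00 = 8.9742.
W = Q_H/COP_HP = 6820/8.9742 = 760 J.

W_in ≈ 760 J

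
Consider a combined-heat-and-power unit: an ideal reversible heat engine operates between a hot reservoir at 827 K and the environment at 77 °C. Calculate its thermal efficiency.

T_C = 77 °C → 77 + 273.15 = 350.15 K.
For a reversible engine, η = 1 − T_C/T_H = 1 − 350.15/827.00 = 0.5766.

η ≈ 0.5766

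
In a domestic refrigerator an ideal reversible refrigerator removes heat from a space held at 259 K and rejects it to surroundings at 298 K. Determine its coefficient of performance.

COP_R ≈ 6.641

COP_R = T_C/(T_H − T_C) = 259.00/(298.00 − 259.00) = 6.641.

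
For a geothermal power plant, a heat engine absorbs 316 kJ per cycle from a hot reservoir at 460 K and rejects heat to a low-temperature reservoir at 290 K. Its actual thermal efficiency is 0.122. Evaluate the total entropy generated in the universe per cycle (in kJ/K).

ΔS_univ ≈ 0.270 kJ/K

W = η·Q_H = 0.122 × 316 = 38.55 kJ, so Q_C = Q_H − W = 277.4 kJ.
Entropy balance on the reservoirs: −Q_H/T_H = -0.6870 kJ/K, +Q_C/T_C = 0.9567 kJ/K.
ΔS_univ = −Q_H/T_H + Q_C/T_C = 0.270 kJ/K (> 0, since η = 0.122 < η_Carnot = 0.370).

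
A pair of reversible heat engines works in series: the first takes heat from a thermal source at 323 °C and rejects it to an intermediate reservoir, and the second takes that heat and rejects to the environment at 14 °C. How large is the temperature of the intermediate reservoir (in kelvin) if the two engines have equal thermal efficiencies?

T_H = 323 °C → 323 + 273.15 = 596.15 K.
T_C = 14 °C → 14 + 273.15 = 287.15 K.
Equal efficiencies require 1 − T_m/T_H = 1 − T_C/T_m, i.e. T_m/T_H = T_C/T_m, so T_m = √(T_H·T_C) = √(596.15 × 287.15) = 414 K.

T_m ≈ 414 K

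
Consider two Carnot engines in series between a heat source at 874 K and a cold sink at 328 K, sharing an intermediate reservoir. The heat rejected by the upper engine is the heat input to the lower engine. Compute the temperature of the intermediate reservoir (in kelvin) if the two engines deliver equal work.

T_m ≈ 601 K

For reversible stages Q_m = Q_H·(T_m/T_H). Setting W₁ = Q_H(1 − T_m/T_H) equal to W₂ = Q_m(1 − T_C/T_m) = Q_H·(T_m − T_C)/T_H gives T_H − T_m = T_m − T_C, so T_m = (T_H + T_C)/2 = (874.00 + 328.00)/2 = 601 K.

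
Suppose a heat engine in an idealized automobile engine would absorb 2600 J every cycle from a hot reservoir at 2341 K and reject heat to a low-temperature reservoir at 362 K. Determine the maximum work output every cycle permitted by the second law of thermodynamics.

W_max ≈ 2200 J

The upper bound on efficiency is η_max = 1 − T_C/T_H = 1 − 362.00/2341.00 = 0.8454.
W_max = η_max · Q_H = 0.8454 × 2600 = 2200 J.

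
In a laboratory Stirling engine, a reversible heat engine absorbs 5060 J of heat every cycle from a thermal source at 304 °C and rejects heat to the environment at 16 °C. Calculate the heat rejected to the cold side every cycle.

Q_C ≈ 2535 J

T_H = 304 °C → 304 + 273.15 = 577.15 K.
T_C = 16 °C → 16 + 273.15 = 289.15 K.
The Carnot efficiency is η = 1 − T_C/T_H = 1 − 289.15/577.15 = 0.4990.
For a reversible cycle Q_C/Q_H = T_C/T_H, so Q_C = 5060 × 289.15/577.15 = 2535 J.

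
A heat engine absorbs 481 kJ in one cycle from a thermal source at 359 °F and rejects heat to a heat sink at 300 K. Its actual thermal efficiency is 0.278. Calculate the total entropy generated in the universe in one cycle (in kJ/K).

T_H = 359 °F → (359 − 32) × 5/9 = 181.67 °C = 454.82 K.
W = η·Q_H = 0.278 × 481 = 133.7 kJ, so Q_C = Q_H − W = 347.3 kJ.
Entropy balance on the reservoirs: −Q_H/T_H = -1.058 kJ/K, +Q_C/T_C = 1.158 kJ/K.
ΔS_univ = −Q_H/T_H + Q_C/T_C = 0.100 kJ/K (> 0, since η = 0.278 < η_Carnot = 0.340).

ΔS_univ ≈ 0.100 kJ/K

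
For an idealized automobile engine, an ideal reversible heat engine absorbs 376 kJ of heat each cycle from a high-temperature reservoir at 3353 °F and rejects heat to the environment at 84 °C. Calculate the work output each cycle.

T_H = 3353 °F → (3353 − 32) × 5/9 = 1845.00 °C = 2118.15 K.
T_C = 84 °C → 84 + 273.15 = 357.15 K.
Since the cycle is reversible, η = 1 − T_C/T_H = 1 − 357.15/2118.15 = 0.8314.
W = η·Q_H = 0.8314 × 376 = 312.6 kJ.

W ≈ 312.6 kJ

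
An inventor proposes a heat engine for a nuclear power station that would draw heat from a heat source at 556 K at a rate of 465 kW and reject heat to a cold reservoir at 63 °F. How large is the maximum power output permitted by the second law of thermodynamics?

Ẇ_max ≈ 222 kW

T_C = 63 °F → (63 − 32) × 5/9 = 17.22 °C = 290.37 K.
No engine can exceed the Carnot limit: η_max = 1 − T_C/T_H = 1 − 290.37/556.00 = 0.4777.
W_max = η_max · Q_H = 0.4777 × 465 = 222 kW.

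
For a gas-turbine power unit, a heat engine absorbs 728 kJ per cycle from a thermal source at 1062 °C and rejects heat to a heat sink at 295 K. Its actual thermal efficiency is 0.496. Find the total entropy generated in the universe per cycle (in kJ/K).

T_H = 1062 °C → 1062 + 273.15 = 1335.15 K.
W = η·Q_H = 0.496 × 728 = 361.1 kJ, so Q_C = Q_H − W = 366.9 kJ.
The hot reservoir loses entropy Q_H/T_H = 728/1335.15 = 0.5453 kJ/K; the cold reservoir gains Q_C/T_C = 366.9/295.00 = 1.244 kJ/K.
ΔS_univ = −Q_H/T_H + Q_C/T_C = 0.699 kJ/K (> 0, since η = 0.496 < η_Carnot = 0.779).

ΔS_univ ≈ 0.699 kJ/K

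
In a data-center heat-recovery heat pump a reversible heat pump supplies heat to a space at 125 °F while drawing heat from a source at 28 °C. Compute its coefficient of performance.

COP_HP ≈ 13.7

T_H = 125 °F → (125 − 32) × 5/9 = 51.67 °C = 324.82 K.
T_C = 28 °C → 28 + 273.15 = 301.15 K.
Reversible heating COP: COP_HP = T_H/(T_H − T_C) = 324.82/(324.82 − 301.15) = 13.7.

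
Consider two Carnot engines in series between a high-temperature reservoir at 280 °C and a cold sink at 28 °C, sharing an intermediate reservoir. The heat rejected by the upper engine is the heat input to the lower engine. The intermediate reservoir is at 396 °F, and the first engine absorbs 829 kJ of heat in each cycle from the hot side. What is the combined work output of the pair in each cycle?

T_H = 280 °C → 280 + 273.15 = 553.15 K.
T_C = 28 °C → 28 + 273.15 = 301.15 K.
Two reversible stages in series are equivalent to a single Carnot engine between T_H and T_C, so η_total = 1 − T_C/T_H = 1 − 301.15/553.15 = 0.4556.
W_total = η_total · Q_H = 0.4556 × 829 = 377.7 kJ.

W_total ≈ 377.7 kJ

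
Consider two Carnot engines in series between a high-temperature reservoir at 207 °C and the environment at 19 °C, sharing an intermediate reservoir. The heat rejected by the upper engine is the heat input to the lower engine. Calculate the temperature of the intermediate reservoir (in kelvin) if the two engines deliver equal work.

T_m ≈ 386 K

T_H = 207 °C → 207 + 273.15 = 480.15 K.
T_C = 19 °C → 19 + 273.15 = 292.15 K.
For reversible stages Q_m = Q_H·(T_m/T_H). Setting W₁ = Q_H(1 − T_m/T_H) equal to W₂ = Q_m(1 − T_C/T_m) = Q_H·(T_m − T_C)/T_H gives T_H − T_m = T_m − T_C, so T_m = (T_H + T_C)/2 = (480.15 + 292.15)/2 = 386 K.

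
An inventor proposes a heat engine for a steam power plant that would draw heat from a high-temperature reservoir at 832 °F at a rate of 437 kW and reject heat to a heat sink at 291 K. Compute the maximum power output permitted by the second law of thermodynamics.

Ẇ_max ≈ 260 kW

T_H = 832 °F → (832 − 32) × 5/9 = 444.44 °C = 717.59 K.
No engine can exceed the Carnot limit: η_max = 1 − T_C/T_H = 1 − 291.00/717.59 = 0.5945.
W_max = η_max · Q_H = 0.5945 × 437 = 260 kW.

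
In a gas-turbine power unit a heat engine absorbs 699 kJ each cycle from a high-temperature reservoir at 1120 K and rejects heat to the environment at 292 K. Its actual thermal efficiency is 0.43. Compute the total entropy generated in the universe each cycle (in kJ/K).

ΔS_univ ≈ 0.740 kJ/K

W = η·Q_H = 0.43 × 699 = 300.6 kJ, so Q_C = Q_H − W = 398.4 kJ.
The hot reservoir loses entropy Q_H/T_H = 699/1120.00 = 0.6241 kJ/K; the cold reservoir gains Q_C/T_C = 398.4/292.00 = 1.364 kJ/K.
ΔS_univ = −Q_H/T_H + Q_C/T_C = 0.740 kJ/K (> 0, since η = 0.43 < η_Carnot = 0.739).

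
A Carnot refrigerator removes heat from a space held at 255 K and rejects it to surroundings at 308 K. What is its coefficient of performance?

COP_R ≈ 4.81

COP_R = T_C/(T_H − T_C) = 255.00/(308.00 − 255.00) = 4.81.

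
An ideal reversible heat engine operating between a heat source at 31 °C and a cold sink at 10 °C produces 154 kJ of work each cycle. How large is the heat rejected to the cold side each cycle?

T_H = 31 °C → 31 + 273.15 = 304.15 K.
T_C = 10 °C → 10 + 273.15 = 283.15 K.
For a reversible engine, η = 1 − T_C/T_H = 1 − 283.15/304.15 = 0.0690.
Since Q_C/Q_H = T_C/T_H and Q_H = W/η, Q_C = W·T_C/(T_H − T_C) = 154 × 283.15/21.00 = 2076 kJ.

Q_C ≈ 2076 kJ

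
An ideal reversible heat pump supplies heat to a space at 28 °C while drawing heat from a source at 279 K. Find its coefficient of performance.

COP_HP ≈ 13.6

T_H = 28 °C → 28 + 273.15 = 301.15 K.
The Carnot heat-pump COP is COP_HP = T_H/(T_H − T_C) = 301.15/(301.15 − 279.00) = 13.6.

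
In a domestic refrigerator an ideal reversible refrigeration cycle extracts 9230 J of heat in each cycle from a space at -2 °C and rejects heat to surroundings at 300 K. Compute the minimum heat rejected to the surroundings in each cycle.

T_C = -2 °C → -2 + 273.15 = 271.15 K.
For a reversible cycle Q_H/Q_C = T_H/T_C, so Q_H = Q_C·T_H/T_C = 9230 × 300.00/271.15 = 10210 J.

Q_H ≈ 10210 J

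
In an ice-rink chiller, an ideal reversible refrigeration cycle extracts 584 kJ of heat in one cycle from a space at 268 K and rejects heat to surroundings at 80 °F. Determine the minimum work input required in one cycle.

T_H = 80 °F → (80 − 32) × 5/9 = 26.67 °C = 299.82 K.
For a reversible refrigerator, COP_R = T_C/(T_H − T_C) = 268.00/31.82 = 8.4233.
W = Q_C/COP_R = 584/8.4233 = 69.3 kJ.

W_in ≈ 69.3 kJ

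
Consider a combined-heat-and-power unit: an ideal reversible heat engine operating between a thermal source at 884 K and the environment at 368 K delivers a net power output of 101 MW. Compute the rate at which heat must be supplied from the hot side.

Since the cycle is reversible, η = 1 − T_C/T_H = 1 − 368.00/884.00 = 0.5837.
Q_H = W/η = 101/0.5837 = 173.0 MW.

Q̇_H ≈ 173.0 MW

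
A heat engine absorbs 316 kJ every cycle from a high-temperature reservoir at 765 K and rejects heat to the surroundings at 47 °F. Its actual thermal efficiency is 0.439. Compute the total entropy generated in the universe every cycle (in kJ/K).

ΔS_univ ≈ 0.217 kJ/K

T_C = 47 °F → (47 − 32) × 5/9 = 8.33 °C = 281.48 K.
W = η·Q_H = 0.439 × 316 = 138.7 kJ, so Q_C = Q_H − W = 177.3 kJ.
The hot reservoir loses entropy Q_H/T_H = 316/765.00 = 0.4131 kJ/K; the cold reservoir gains Q_C/T_C = 177.3/281.48 = 0.6298 kJ/K.
ΔS_univ = −Q_H/T_H + Q_C/T_C = 0.217 kJ/K (> 0, since η = 0.439 < η_Carnot = 0.632).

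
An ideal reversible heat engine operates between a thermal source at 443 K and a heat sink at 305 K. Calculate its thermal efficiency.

For a reversible engine, η = 1 − T_C/T_H = 1 − 305.00/443.00 = 0.312.

η ≈ 0.312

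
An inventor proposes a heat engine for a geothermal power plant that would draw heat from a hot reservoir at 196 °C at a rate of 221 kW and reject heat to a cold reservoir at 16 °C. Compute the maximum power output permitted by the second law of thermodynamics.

T_H = 196 °C → 196 + 273.15 = 469.15 K.
T_C = 16 °C → 16 + 273.15 = 289.15 K.
By the Carnot theorem, η_max = 1 − T_C/T_H = 1 − 289.15/469.15 = 0.3837.
W_max = η_max · Q_H = 0.3837 × 221 = 84.79 kW.

Ẇ_max ≈ 84.79 kW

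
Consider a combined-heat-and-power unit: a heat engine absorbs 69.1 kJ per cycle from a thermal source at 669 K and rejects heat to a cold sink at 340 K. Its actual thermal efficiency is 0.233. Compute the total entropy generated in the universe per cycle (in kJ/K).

W = η·Q_H = 0.233 × 69.1 = 16.10 kJ, so Q_C = Q_H − W = 53.00 kJ.
The hot reservoir loses entropy Q_H/T_H = 69.1/669.00 = 0.1033 kJ/K; the cold reservoir gains Q_C/T_C = 53.00/340.00 = 0.1559 kJ/K.
ΔS_univ = −Q_H/T_H + Q_C/T_C = 0.0526 kJ/K (> 0, since η = 0.233 < η_Carnot = 0.492).

ΔS_univ ≈ 0.0526 kJ/K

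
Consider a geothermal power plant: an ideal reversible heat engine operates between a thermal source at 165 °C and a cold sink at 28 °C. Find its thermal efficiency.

η ≈ 0.313

T_H = 165 °C → 165 + 273.15 = 438.15 K.
T_C = 28 °C → 28 + 273.15 = 301.15 K.
Since the cycle is reversible, η = 1 − T_C/T_H = 1 − 301.15/438.15 = 0.313.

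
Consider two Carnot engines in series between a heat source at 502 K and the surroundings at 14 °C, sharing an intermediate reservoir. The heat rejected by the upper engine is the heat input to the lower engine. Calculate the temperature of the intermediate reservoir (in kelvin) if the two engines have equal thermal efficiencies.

T_m ≈ 380 K

T_C = 14 °C → 14 + 273.15 = 287.15 K.
Equal efficiencies require 1 − T_m/T_H = 1 − T_C/T_m, i.e. T_m/T_H = T_C/T_m, so T_m = √(T_H·T_C) = √(502.00 × 287.15) = 380 K.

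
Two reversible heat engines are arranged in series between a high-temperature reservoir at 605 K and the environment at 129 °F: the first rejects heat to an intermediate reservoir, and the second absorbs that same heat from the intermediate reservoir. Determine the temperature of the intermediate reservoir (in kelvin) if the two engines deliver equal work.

T_m ≈ 466 K

T_C = 129 °F → (129 − 32) × 5/9 = 53.89 °C = 327.04 K.
For reversible stages Q_m = Q_H·(T_m/T_H). Setting W₁ = Q_H(1 − T_m/T_H) equal to W₂ = Q_m(1 − T_C/T_m) = Q_H·(T_m − T_C)/T_H gives T_H − T_m = T_m − T_C, so T_m = (T_H + T_C)/2 = (605.00 + 327.04)/2 = 466 K.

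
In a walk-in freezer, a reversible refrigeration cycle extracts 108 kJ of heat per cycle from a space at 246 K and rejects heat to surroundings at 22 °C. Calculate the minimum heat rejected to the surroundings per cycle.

T_H = 22 °C → 22 + 273.15 = 295.15 K.
For a reversible cycle Q_H/Q_C = T_H/T_C, so Q_H = Q_C·T_H/T_C = 108 × 295.15/246.00 = 130 kJ.

Q_H ≈ 130 kJ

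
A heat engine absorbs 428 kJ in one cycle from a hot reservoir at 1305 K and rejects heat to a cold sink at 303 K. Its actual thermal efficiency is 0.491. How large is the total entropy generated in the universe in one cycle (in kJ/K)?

ΔS_univ ≈ 0.391 kJ/K

W = η·Q_H = 0.491 × 428 = 210.1 kJ, so Q_C = Q_H − W = 217.9 kJ.
The hot reservoir loses entropy Q_H/T_H = 428/1305.00 = 0.3280 kJ/K; the cold reservoir gains Q_C/T_C = 217.9/303.00 = 0.7190 kJ/K.
ΔS_univ = −Q_H/T_H + Q_C/T_C = 0.391 kJ/K (> 0, since η = 0.491 < η_Carnot = 0.768).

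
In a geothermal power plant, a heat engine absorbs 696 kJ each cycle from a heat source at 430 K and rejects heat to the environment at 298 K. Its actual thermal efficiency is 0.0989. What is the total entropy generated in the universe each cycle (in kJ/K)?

W = η·Q_H = 0.0989 × 696 = 68.83 kJ, so Q_C = Q_H − W = 627.2 kJ.
Entropy balance on the reservoirs: −Q_H/T_H = -1.619 kJ/K, +Q_C/T_C = 2.105 kJ/K.
ΔS_univ = −Q_H/T_H + Q_C/T_C = 0.4860 kJ/K (> 0, since η = 0.0989 < η_Carnot = 0.307).

ΔS_univ ≈ 0.4860 kJ/K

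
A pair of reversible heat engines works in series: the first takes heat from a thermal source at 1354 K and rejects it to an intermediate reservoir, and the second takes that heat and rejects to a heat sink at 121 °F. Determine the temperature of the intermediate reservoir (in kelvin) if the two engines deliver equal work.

T_m ≈ 838 K

T_C = 121 °F → (121 − 32) × 5/9 = 49.44 °C = 322.59 K.
For reversible stages Q_m = Q_H·(T_m/T_H). Setting W₁ = Q_H(1 − T_m/T_H) equal to W₂ = Q_m(1 − T_C/T_m) = Q_H·(T_m − T_C)/T_H gives T_H − T_m = T_m − T_C, so T_m = (T_H + T_C)/2 = (1354.00 + 322.59)/2 = 838 K.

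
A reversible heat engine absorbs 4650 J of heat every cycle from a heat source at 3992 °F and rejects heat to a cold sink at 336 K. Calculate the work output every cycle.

T_H = 3992 °F → (3992 − 32) × 5/9 = 2200.00 °C = 2473.15 K.
Since the cycle is reversible, η = 1 − T_C/T_H = 1 − 336.00/2473.15 = 0.8641.
W = η·Q_H = 0.8641 × 4650 = 4020 J.

W ≈ 4020 J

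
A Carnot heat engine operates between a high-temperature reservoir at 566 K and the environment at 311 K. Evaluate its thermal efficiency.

For a reversible engine, η = 1 − T_C/T_H = 1 − 311.00/566.00 = 0.451.

η ≈ 0.451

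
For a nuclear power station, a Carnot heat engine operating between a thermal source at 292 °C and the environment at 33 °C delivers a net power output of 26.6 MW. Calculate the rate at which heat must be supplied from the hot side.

T_H = 292 °C → 292 + 273.15 = 565.15 K.
T_C = 33 °C → 33 + 273.15 = 306.15 K.
For a reversible engine, η = 1 − T_C/T_H = 1 − 306.15/565.15 = 0.4583.
Q_H = W/η = 26.6/0.4583 = 58.0 MW.

Q̇_H ≈ 58.0 MW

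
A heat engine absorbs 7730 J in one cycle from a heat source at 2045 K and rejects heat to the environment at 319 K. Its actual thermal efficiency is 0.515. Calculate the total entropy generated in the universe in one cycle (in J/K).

ΔS_univ ≈ 7.973 J/K

W = η·Q_H = 0.515 × 7730 = 3981 J, so Q_C = Q_H − W = 3749 J.
The hot reservoir loses entropy Q_H/T_H = 7730/2045.00 = 3.780 J/K; the cold reservoir gains Q_C/T_C = 3749/319.00 = 11.75 J/K.
ΔS_univ = −Q_H/T_H + Q_C/T_C = 7.973 J/K (> 0, since η = 0.515 < η_Carnot = 0.844).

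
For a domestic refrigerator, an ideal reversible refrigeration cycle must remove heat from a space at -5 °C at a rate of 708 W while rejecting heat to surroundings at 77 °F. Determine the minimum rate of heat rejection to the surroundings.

Q̇_H ≈ 787 W

T_H = 77 °F → (77 − 32) × 5/9 = 25.00 °C = 298.15 K.
T_C = -5 °C → -5 + 273.15 = 268.15 K.
For a reversible cycle Q_H/Q_C = T_H/T_C, so Q_H = Q_C·T_H/T_C = 708 × 298.15/268.15 = 787 W.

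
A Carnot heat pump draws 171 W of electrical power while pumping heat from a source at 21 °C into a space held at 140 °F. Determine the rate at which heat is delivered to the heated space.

Q̇_H ≈ 1461 W

T_H = 140 °F → (140 − 32) × 5/9 = 60.00 °C = 333.15 K.
T_C = 21 °C → 21 + 273.15 = 294.15 K.
Reversible heating COP: COP_HP = T_H/(T_H − T_C) = 333.15/39.00 = 8.5423.
Q_H = COP_HP · W = 8.5423 × 171 = 1461 W.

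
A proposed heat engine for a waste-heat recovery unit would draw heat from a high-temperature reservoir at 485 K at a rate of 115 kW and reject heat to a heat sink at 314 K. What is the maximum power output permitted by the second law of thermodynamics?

Ẇ_max ≈ 40.5 kW

No engine can exceed the Carnot limit: η_max = 1 − T_C/T_H = 1 − 314.00/485.00 = 0.3526.
W_max = η_max · Q_H = 0.3526 × 115 = 40.5 kW.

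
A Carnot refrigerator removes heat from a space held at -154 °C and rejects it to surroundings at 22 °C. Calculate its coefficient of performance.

T_H = 22 °C → 22 + 273.15 = 295.15 K.
T_C = -154 °C → -154 + 273.15 = 119.15 K.
The reversible coefficient of performance is COP_R = T_C/(T_H − T_C) = 119.15/(295.15 − 119.15) = 0.677.

COP_R ≈ 0.677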